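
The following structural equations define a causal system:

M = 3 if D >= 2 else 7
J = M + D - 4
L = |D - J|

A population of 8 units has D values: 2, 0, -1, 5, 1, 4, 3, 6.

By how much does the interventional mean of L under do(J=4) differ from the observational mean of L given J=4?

0.25

Every unit gets J=4 under the intervention. L values become 2, 4, 5, 1, 3, 0, 1, 2; E[L|do(J=4)] = 2.25.
E[L|J=4] averages over only the 2 units with J=4 (D = 5, 1): L = 1, 3, mean 2.
Difference = 2.25 − 2 = 0.25.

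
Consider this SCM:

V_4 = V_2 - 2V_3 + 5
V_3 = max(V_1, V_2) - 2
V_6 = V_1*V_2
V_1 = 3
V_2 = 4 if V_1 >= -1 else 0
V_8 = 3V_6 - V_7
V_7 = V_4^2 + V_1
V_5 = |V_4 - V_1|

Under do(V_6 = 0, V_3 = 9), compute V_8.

-84

Setting V_6 = 0, V_3 = 9 by intervention discards those variables' equations.
V_2 = 4 if V_1 >= -1 else 0  [with V_1=3]  = 4
V_4 = V_2 - 2V_3 + 5  [with V_2=4, V_3=9]  = -9
V_7 = V_4^2 + V_1  [with V_4=-9, V_1=3]  = 84
V_8 = 3V_6 - V_7  [with V_6=0, V_7=84]  = -84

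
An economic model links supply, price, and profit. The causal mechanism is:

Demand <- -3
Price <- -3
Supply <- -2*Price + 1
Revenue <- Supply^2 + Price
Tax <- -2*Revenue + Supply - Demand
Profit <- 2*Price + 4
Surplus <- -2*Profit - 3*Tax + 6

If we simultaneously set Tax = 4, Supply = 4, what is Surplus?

-2

The joint intervention fixes Tax = 4, Supply = 4, removing each variable's own equation.
Profit = 2*Price + 4  [with Price=-3]  = -2
Surplus = -2*Profit - 3*Tax + 6  [with Profit=-2, Tax=4]  = -2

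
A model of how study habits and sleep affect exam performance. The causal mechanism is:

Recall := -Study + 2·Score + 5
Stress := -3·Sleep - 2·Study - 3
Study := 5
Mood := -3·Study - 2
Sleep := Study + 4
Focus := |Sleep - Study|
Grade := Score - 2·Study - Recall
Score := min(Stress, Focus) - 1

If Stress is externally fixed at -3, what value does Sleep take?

Under do(Stress=-3), the mechanism Stress := -3·Sleep - 2·Study - 3 is discarded; Stress is fixed at -3.
Since Sleep is not a descendant of the intervened variable, it is unaffected.
Sleep = Study + 4  [with Study=5]  = 9

9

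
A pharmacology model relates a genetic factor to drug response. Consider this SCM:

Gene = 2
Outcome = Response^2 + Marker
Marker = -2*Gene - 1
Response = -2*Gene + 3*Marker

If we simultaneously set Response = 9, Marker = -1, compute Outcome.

80

The joint intervention fixes Response = 9, Marker = -1, removing each variable's own equation.
Outcome = Response^2 + Marker  [with Response=9, Marker=-1]  = 80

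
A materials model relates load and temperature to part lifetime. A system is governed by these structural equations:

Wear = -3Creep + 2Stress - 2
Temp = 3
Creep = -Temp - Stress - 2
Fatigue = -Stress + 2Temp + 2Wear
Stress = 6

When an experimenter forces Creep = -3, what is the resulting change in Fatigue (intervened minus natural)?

-48

do(Creep=-3) replaces the equation Creep = -Temp - Stress - 2 with the constant Creep = -3.
Wear = -3Creep + 2Stress - 2  [with Creep=-3, Stress=6]  = 19
Fatigue = -Stress + 2Temp + 2Wear  [with Stress=6, Temp=3, Wear=19]  = 38
Without intervention: Creep = -Temp - Stress - 2  [with Temp=3, Stress=6]  = -11; Wear = -3Creep + 2Stress - 2  [with Creep=-11, Stress=6]  = 43; Fatigue = -Stress + 2Temp + 2Wear  [with Stress=6, Temp=3, Wear=43]  = 86.
Change = 38 − 86 = -48.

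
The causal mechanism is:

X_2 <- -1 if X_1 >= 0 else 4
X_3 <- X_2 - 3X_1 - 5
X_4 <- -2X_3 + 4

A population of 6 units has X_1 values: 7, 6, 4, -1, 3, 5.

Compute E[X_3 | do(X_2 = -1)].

-18

Every unit gets X_2=-1 under the intervention. X_3 values become -27, -24, -18, -3, -15, -21; E[X_3|do(X_2=-1)] = -18.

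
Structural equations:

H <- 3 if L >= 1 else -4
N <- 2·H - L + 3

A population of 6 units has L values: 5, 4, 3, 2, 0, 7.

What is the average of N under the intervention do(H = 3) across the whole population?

5.5

Under do(H=3), H's equation is replaced by H=3 for every unit. Per-unit N: 4, 5, 6, 7, 9, 2. Mean = 5.5.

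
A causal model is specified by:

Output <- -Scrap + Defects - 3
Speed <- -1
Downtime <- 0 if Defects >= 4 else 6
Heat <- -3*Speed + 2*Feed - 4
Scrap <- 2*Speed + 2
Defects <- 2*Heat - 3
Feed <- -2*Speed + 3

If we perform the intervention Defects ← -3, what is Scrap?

Intervening sets Defects = -3 and removes its equation (Defects <- 2*Heat - 3).
No directed path runs from Defects to Scrap, so Scrap keeps its natural value.
Scrap = 2*Speed + 2  [with Speed=-1]  = 0

0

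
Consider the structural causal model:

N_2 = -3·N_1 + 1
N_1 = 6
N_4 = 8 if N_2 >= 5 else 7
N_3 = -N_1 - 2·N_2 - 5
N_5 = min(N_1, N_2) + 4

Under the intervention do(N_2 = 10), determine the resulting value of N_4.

8

Under do(N_2=10), the mechanism N_2 = -3·N_1 + 1 is discarded; N_2 is fixed at 10.
N_4 = 8 if N_2 >= 5 else 7  [with N_2=10]  = 8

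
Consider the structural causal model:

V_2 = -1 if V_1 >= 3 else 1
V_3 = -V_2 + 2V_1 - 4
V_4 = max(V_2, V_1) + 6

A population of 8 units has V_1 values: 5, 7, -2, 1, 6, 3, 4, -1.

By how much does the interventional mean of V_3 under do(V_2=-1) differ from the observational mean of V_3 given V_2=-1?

-4.25

do(V_2=-1) breaks V_2's dependence on V_1. With V_2=-1 fixed, V_3 across the units is 7, 11, -7, -1, 9, 3, 5, -5, mean 2.75.
Conditioning on V_2=-1 selects the 5 unit(s) with V_1 ∈ {5, 7, 6, 3, 4}. Their V_3 values: 7, 11, 9, 3, 5. Mean = 7.
Difference = 2.75 − 7 = -4.25.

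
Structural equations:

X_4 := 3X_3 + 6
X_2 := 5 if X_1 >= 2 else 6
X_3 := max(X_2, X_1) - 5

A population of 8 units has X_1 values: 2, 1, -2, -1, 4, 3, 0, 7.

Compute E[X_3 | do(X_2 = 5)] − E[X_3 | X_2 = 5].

-0.25

do(X_2=5) breaks X_2's dependence on X_1. With X_2=5 fixed, X_3 across the units is 0, 0, 0, 0, 0, 0, 0, 2, mean 0.25.
Observing X_2=5 restricts to units where X_2's equation naturally yields 5: X_1 ∈ {2, 4, 3, 7}. In that subpopulation X_3 = 0, 0, 0, 2, mean 0.5.
Difference = 0.25 − 0.5 = -0.25.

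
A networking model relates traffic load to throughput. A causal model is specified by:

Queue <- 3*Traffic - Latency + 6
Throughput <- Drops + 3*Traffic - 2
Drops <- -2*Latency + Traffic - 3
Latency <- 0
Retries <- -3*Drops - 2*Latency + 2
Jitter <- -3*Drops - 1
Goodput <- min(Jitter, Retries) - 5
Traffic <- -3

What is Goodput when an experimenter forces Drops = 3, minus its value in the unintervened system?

do(Drops=3) replaces the equation Drops <- -2*Latency + Traffic - 3 with the constant Drops = 3.
Retries = -3*Drops - 2*Latency + 2  [with Drops=3, Latency=0]  = -7
Jitter = -3*Drops - 1  [with Drops=3]  = -10
Goodput = min(Jitter, Retries) - 5  [with Jitter=-10, Retries=-7]  = -15
Without intervention: Drops = -2*Latency + Traffic - 3  [with Latency=0, Traffic=-3]  = -6; Retries = -3*Drops - 2*Latency + 2  [with Drops=-6, Latency=0]  = 20; Jitter = -3*Drops - 1  [with Drops=-6]  = 17; Goodput = min(Jitter, Retries) - 5  [with Jitter=17, Retries=20]  = 12.
Change = -15 − 12 = -27.

-27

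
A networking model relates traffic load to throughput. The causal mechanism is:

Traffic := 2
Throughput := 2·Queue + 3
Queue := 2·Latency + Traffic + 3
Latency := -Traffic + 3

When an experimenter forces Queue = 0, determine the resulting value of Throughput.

The intervention breaks the incoming arrows to Queue: Queue := 2·Latency + Traffic + 3 no longer applies, and Queue = 0.
Throughput = 2·Queue + 3  [with Queue=0]  = 3

3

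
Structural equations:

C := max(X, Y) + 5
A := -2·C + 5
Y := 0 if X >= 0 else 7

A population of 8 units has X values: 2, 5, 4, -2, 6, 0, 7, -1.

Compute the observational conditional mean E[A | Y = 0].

-13

Conditioning on Y=0 selects the 6 unit(s) with X ∈ {2, 5, 4, 6, 0, 7}. Their A values: -9, -15, -13, -17, -5, -19. Mean = -13.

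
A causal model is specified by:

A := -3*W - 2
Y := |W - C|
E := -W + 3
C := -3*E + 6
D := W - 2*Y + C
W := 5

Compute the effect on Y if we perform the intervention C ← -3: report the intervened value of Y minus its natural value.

The intervention breaks the incoming arrows to C: C := -3*E + 6 no longer applies, and C = -3.
Y = |W - C|  [with W=5, C=-3]  = 8
Without intervention: E = -W + 3  [with W=5]  = -2; C = -3*E + 6  [with E=-2]  = 12; Y = |W - C|  [with W=5, C=12]  = 7.
Change = 8 − 7 = 1.

1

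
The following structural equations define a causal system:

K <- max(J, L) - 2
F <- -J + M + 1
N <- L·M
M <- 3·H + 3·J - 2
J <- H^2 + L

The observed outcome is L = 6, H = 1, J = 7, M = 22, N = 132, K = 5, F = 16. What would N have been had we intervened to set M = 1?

Intervening sets M = 1 and removes its equation (M <- 3·H + 3·J - 2).
N = L·M  [with L=6, M=1]  = 6

6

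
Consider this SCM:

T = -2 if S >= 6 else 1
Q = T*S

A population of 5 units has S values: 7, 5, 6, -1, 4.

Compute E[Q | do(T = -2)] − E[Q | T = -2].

4.6

The intervention sets T=-2 in all 5 units regardless of S. Recomputing Q per unit gives -14, -10, -12, 2, -8; average -8.4.
E[Q|T=-2] averages over only the 2 units with T=-2 (S = 7, 6): Q = -14, -12, mean -13.
Difference = -8.4 − (-13) = 4.6.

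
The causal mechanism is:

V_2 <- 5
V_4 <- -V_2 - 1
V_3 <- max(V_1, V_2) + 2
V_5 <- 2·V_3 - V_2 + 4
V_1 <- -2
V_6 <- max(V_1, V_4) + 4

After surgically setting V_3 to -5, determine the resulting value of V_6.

The intervention breaks the incoming arrows to V_3: V_3 <- max(V_1, V_2) + 2 no longer applies, and V_3 = -5.
No directed path runs from V_3 to V_6, so V_6 keeps its natural value.
V_4 = -V_2 - 1  [with V_2=5]  = -6
V_6 = max(V_1, V_4) + 4  [with V_1=-2, V_4=-6]  = 2

2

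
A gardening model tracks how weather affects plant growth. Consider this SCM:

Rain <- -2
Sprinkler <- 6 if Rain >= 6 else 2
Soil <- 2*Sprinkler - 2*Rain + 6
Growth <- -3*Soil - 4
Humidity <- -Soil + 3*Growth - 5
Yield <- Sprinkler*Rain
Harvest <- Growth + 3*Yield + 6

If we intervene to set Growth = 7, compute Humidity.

Intervening sets Growth = 7 and removes its equation (Growth <- -3*Soil - 4).
Sprinkler = 6 if Rain >= 6 else 2  [with Rain=-2]  = 2
Soil = 2*Sprinkler - 2*Rain + 6  [with Sprinkler=2, Rain=-2]  = 14
Humidity = -Soil + 3*Growth - 5  [with Soil=14, Growth=7]  = 2

2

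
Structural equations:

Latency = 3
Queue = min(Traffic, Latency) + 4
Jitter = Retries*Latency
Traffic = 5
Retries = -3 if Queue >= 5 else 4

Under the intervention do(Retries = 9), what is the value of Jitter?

27

Intervening sets Retries = 9 and removes its equation (Retries = -3 if Queue >= 5 else 4).
Jitter = Retries*Latency  [with Retries=9, Latency=3]  = 27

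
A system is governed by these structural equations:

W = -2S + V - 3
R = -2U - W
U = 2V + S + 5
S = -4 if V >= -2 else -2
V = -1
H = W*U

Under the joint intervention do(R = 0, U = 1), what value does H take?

4

The joint intervention fixes R = 0, U = 1, removing each variable's own equation.
S = -4 if V >= -2 else -2  [with V=-1]  = -4
W = -2S + V - 3  [with S=-4, V=-1]  = 4
H = W*U  [with W=4, U=1]  = 4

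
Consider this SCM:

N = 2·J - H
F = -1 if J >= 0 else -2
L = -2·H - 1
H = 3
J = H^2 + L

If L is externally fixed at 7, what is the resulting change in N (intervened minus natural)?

Under do(L=7), the mechanism L = -2·H - 1 is discarded; L is fixed at 7.
J = H^2 + L  [with H=3, L=7]  = 16
N = 2·J - H  [with J=16, H=3]  = 29
Without intervention: L = -2·H - 1  [with H=3]  = -7; J = H^2 + L  [with H=3, L=-7]  = 2; N = 2·J - H  [with J=2, H=3]  = 1.
Change = 29 − 1 = 28.

28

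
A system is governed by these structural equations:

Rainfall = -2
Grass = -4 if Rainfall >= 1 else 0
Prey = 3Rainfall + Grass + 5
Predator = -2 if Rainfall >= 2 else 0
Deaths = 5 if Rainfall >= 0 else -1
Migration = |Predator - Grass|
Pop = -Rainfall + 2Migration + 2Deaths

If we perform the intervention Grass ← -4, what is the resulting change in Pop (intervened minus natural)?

Under do(Grass=-4), the mechanism Grass = -4 if Rainfall >= 1 else 0 is discarded; Grass is fixed at -4.
Predator = -2 if Rainfall >= 2 else 0  [with Rainfall=-2]  = 0
Deaths = 5 if Rainfall >= 0 else -1  [with Rainfall=-2]  = -1
Migration = |Predator - Grass|  [with Predator=0, Grass=-4]  = 4
Pop = -Rainfall + 2Migration + 2Deaths  [with Rainfall=-2, Migration=4, Deaths=-1]  = 8
Without intervention: Grass = -4 if Rainfall >= 1 else 0  [with Rainfall=-2]  = 0; Predator = -2 if Rainfall >= 2 else 0  [with Rainfall=-2]  = 0; Deaths = 5 if Rainfall >= 0 else -1  [with Rainfall=-2]  = -1; Migration = |Predator - Grass|  [with Predator=0, Grass=0]  = 0; Pop = -Rainfall + 2Migration + 2Deaths  [with Rainfall=-2, Migration=0, Deaths=-1]  = 0.
Change = 8 − 0 = 8.

8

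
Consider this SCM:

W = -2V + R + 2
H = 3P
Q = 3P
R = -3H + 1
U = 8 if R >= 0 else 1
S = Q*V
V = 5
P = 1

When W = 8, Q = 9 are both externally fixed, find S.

45

Under do(W = 8, Q = 9), each intervened variable's structural equation is replaced by its fixed value.
S = Q*V  [with Q=9, V=5]  = 45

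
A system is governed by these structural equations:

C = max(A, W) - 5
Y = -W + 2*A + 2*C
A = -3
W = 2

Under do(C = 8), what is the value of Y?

8

The intervention breaks the incoming arrows to C: C = max(A, W) - 5 no longer applies, and C = 8.
Y = -W + 2*A + 2*C  [with W=2, A=-3, C=8]  = 8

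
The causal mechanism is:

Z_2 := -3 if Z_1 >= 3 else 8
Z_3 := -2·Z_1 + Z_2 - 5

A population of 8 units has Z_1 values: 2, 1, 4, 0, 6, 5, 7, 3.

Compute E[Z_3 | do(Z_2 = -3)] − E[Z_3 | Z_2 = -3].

do(Z_2=-3) breaks Z_2's dependence on Z_1. With Z_2=-3 fixed, Z_3 across the units is -12, -10, -16, -8, -20, -18, -22, -14, mean -15.
Conditioning on Z_2=-3 selects the 5 unit(s) with Z_1 ∈ {4, 6, 5, 7, 3}. Their Z_3 values: -16, -20, -18, -22, -14. Mean = -18.
Difference = -15 − (-18) = 3.

3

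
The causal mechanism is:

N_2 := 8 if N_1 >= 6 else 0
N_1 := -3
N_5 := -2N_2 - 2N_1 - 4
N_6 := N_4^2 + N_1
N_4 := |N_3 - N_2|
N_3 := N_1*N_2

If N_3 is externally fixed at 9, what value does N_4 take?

The intervention breaks the incoming arrows to N_3: N_3 := N_1*N_2 no longer applies, and N_3 = 9.
N_2 = 8 if N_1 >= 6 else 0  [with N_1=-3]  = 0
N_4 = |N_3 - N_2|  [with N_3=9, N_2=0]  = 9

9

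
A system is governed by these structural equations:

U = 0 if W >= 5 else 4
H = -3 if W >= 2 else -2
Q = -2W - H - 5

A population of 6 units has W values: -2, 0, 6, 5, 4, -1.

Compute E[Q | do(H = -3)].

-6

Under do(H=-3), H's equation is replaced by H=-3 for every unit. Per-unit Q: 2, -2, -14, -12, -10, 0. Mean = -6.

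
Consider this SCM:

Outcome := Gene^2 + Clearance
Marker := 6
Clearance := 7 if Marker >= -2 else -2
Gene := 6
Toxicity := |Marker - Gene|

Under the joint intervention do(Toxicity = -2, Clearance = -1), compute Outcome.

35

Setting Toxicity = -2, Clearance = -1 by intervention discards those variables' equations.
Outcome = Gene^2 + Clearance  [with Gene=6, Clearance=-1]  = 35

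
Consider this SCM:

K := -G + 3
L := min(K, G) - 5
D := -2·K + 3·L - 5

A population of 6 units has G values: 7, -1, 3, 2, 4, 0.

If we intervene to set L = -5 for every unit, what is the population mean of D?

Under do(L=-5), L's equation is replaced by L=-5 for every unit. Per-unit D: -12, -28, -20, -22, -18, -26. Mean = -21.

-21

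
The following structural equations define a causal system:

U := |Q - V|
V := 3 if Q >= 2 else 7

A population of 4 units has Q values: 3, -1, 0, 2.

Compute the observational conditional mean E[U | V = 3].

Observing V=3 restricts to units where V's equation naturally yields 3: Q ∈ {3, 2}. In that subpopulation U = 0, 1, mean 0.5.

0.5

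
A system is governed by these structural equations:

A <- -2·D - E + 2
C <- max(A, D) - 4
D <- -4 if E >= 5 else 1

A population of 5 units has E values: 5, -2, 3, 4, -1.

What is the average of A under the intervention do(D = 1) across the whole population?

-1.8

The intervention sets D=1 in all 5 units regardless of E. Recomputing A per unit gives -5, 2, -3, -4, 1; average -1.8.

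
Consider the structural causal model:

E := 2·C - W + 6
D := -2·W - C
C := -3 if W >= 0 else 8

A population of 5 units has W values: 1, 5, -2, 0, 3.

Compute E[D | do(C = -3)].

0.2

Every unit gets C=-3 under the intervention. D values become 1, -7, 7, 3, -3; E[D|do(C=-3)] = 0.2.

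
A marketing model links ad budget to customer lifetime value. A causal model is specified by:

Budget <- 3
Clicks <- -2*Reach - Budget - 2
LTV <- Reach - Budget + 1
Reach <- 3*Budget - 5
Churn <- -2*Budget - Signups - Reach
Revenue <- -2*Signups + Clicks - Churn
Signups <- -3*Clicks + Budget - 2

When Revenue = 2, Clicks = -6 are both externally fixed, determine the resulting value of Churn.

-29

Under do(Revenue = 2, Clicks = -6), each intervened variable's structural equation is replaced by its fixed value.
Reach = 3*Budget - 5  [with Budget=3]  = 4
Signups = -3*Clicks + Budget - 2  [with Clicks=-6, Budget=3]  = 19
Churn = -2*Budget - Signups - Reach  [with Budget=3, Signups=19, Reach=4]  = -29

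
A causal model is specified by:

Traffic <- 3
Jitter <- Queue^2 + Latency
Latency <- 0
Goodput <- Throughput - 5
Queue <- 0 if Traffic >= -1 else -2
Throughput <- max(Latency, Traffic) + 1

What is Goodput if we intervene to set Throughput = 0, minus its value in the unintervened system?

The intervention breaks the incoming arrows to Throughput: Throughput <- max(Latency, Traffic) + 1 no longer applies, and Throughput = 0.
Goodput = Throughput - 5  [with Throughput=0]  = -5
Without intervention: Throughput = max(Latency, Traffic) + 1  [with Latency=0, Traffic=3]  = 4; Goodput = Throughput - 5  [with Throughput=4]  = -1.
Change = -5 − (-1) = -4.

-4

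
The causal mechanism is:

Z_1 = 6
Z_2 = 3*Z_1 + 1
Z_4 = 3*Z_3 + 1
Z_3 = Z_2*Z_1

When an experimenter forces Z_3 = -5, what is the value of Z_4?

The intervention breaks the incoming arrows to Z_3: Z_3 = Z_2*Z_1 no longer applies, and Z_3 = -5.
Z_4 = 3*Z_3 + 1  [with Z_3=-5]  = -14

-14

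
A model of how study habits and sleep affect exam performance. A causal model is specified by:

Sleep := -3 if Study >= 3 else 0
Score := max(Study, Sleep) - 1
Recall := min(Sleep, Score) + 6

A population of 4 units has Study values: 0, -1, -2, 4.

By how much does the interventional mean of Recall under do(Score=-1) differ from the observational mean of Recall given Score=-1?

-0.5

Under do(Score=-1), Score's equation is replaced by Score=-1 for every unit. Per-unit Recall: 5, 5, 5, 3. Mean = 4.5.
Observing Score=-1 restricts to units where Score's equation naturally yields -1: Study ∈ {0, -1, -2}. In that subpopulation Recall = 5, 5, 5, mean 5.
Difference = 4.5 − 5 = -0.5.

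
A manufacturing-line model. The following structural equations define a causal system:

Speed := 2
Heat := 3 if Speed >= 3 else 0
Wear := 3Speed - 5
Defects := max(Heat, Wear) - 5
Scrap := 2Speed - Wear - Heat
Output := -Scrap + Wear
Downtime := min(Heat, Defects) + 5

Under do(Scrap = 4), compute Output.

-3

The intervention breaks the incoming arrows to Scrap: Scrap := 2Speed - Wear - Heat no longer applies, and Scrap = 4.
Wear = 3Speed - 5  [with Speed=2]  = 1
Output = -Scrap + Wear  [with Scrap=4, Wear=1]  = -3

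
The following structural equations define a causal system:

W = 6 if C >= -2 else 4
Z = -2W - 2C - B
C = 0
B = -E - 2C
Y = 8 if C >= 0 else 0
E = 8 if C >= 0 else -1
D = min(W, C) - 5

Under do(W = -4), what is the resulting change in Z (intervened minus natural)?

Under do(W=-4), the mechanism W = 6 if C >= -2 else 4 is discarded; W is fixed at -4.
E = 8 if C >= 0 else -1  [with C=0]  = 8
B = -E - 2C  [with E=8, C=0]  = -8
Z = -2W - 2C - B  [with W=-4, C=0, B=-8]  = 16
Without intervention: W = 6 if C >= -2 else 4  [with C=0]  = 6; E = 8 if C >= 0 else -1  [with C=0]  = 8; B = -E - 2C  [with E=8, C=0]  = -8; Z = -2W - 2C - B  [with W=6, C=0, B=-8]  = -4.
Change = 16 − (-4) = 20.

20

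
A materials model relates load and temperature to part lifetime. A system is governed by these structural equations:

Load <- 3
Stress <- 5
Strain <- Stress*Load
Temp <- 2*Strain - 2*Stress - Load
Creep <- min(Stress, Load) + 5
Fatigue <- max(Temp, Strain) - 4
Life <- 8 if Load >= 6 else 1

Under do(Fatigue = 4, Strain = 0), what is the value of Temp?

Under do(Fatigue = 4, Strain = 0), each intervened variable's structural equation is replaced by its fixed value.
Temp = 2*Strain - 2*Stress - Load  [with Strain=0, Stress=5, Load=3]  = -13

-13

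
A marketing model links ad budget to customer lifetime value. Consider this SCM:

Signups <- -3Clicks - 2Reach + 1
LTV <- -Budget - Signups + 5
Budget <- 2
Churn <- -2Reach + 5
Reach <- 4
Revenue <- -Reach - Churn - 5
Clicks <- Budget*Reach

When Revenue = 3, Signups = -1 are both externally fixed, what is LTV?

Under do(Revenue = 3, Signups = -1), each intervened variable's structural equation is replaced by its fixed value.
LTV = -Budget - Signups + 5  [with Budget=2, Signups=-1]  = 4

4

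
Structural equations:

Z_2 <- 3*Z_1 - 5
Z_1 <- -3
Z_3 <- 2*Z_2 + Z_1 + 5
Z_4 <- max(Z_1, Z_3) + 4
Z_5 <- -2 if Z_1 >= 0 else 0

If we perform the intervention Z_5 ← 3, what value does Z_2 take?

-14

Under do(Z_5=3), the mechanism Z_5 <- -2 if Z_1 >= 0 else 0 is discarded; Z_5 is fixed at 3.
No directed path runs from Z_5 to Z_2, so Z_2 keeps its natural value.
Z_2 = 3*Z_1 - 5  [with Z_1=-3]  = -14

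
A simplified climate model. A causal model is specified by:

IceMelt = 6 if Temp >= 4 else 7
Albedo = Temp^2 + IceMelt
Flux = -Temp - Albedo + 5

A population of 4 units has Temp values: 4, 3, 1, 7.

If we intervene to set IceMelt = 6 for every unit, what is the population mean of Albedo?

The intervention sets IceMelt=6 in all 4 units regardless of Temp. Recomputing Albedo per unit gives 22, 15, 7, 55; average 24.75.

24.75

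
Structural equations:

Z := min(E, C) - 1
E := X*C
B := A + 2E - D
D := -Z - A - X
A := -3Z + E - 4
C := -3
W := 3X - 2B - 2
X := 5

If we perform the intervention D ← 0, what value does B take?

-1

Intervening sets D = 0 and removes its equation (D := -Z - A - X).
E = X*C  [with X=5, C=-3]  = -15
Z = min(E, C) - 1  [with E=-15, C=-3]  = -16
A = -3Z + E - 4  [with Z=-16, E=-15]  = 29
B = A + 2E - D  [with A=29, E=-15, D=0]  = -1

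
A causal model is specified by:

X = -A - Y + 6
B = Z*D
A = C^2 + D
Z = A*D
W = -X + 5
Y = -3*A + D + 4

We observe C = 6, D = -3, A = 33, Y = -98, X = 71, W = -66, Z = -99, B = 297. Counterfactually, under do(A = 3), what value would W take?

-6

The intervention breaks the incoming arrows to A: A = C^2 + D no longer applies, and A = 3.
Y = -3*A + D + 4  [with A=3, D=-3]  = -8
X = -A - Y + 6  [with A=3, Y=-8]  = 11
W = -X + 5  [with X=11]  = -6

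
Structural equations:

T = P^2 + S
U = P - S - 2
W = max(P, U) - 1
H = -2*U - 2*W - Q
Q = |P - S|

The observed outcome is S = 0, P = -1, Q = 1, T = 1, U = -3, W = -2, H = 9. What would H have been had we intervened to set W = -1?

7

Intervening sets W = -1 and removes its equation (W = max(P, U) - 1).
Q = |P - S|  [with P=-1, S=0]  = 1
U = P - S - 2  [with P=-1, S=0]  = -3
H = -2*U - 2*W - Q  [with U=-3, W=-1, Q=1]  = 7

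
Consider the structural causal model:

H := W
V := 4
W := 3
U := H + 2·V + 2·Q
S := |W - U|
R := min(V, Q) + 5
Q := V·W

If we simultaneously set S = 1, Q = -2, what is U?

7

Setting S = 1, Q = -2 by intervention discards those variables' equations.
H = W  [with W=3]  = 3
U = H + 2·V + 2·Q  [with H=3, V=4, Q=-2]  = 7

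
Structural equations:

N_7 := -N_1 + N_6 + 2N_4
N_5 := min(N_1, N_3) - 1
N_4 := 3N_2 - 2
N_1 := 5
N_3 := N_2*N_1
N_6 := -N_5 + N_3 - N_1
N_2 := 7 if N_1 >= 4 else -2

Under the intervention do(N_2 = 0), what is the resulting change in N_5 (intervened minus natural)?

-5

do(N_2=0) replaces the equation N_2 := 7 if N_1 >= 4 else -2 with the constant N_2 = 0.
N_3 = N_2*N_1  [with N_2=0, N_1=5]  = 0
N_5 = min(N_1, N_3) - 1  [with N_1=5, N_3=0]  = -1
Without intervention: N_2 = 7 if N_1 >= 4 else -2  [with N_1=5]  = 7; N_3 = N_2*N_1  [with N_2=7, N_1=5]  = 35; N_5 = min(N_1, N_3) - 1  [with N_1=5, N_3=35]  = 4.
Change = -1 − 4 = -5.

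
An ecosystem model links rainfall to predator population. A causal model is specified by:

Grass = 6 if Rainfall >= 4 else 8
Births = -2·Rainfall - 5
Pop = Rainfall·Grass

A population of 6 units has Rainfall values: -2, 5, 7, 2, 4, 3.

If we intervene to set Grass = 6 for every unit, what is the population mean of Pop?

19

The intervention sets Grass=6 in all 6 units regardless of Rainfall. Recomputing Pop per unit gives -12, 30, 42, 12, 24, 18; average 19.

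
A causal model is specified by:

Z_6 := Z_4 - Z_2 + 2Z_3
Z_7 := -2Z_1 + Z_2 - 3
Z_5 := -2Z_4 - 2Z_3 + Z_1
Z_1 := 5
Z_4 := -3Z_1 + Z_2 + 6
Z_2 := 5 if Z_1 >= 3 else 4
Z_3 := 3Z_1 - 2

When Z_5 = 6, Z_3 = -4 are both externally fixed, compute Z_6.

-17

The joint intervention fixes Z_5 = 6, Z_3 = -4, removing each variable's own equation.
Z_2 = 5 if Z_1 >= 3 else 4  [with Z_1=5]  = 5
Z_4 = -3Z_1 + Z_2 + 6  [with Z_1=5, Z_2=5]  = -4
Z_6 = Z_4 - Z_2 + 2Z_3  [with Z_4=-4, Z_2=5, Z_3=-4]  = -17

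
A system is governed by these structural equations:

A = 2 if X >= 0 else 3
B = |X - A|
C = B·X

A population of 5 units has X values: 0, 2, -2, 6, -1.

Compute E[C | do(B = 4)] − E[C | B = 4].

Every unit gets B=4 under the intervention. C values become 0, 8, -8, 24, -4; E[C|do(B=4)] = 4.
E[C|B=4] averages over only the 2 units with B=4 (X = 6, -1): C = 24, -4, mean 10.
Difference = 4 − 10 = -6.

-6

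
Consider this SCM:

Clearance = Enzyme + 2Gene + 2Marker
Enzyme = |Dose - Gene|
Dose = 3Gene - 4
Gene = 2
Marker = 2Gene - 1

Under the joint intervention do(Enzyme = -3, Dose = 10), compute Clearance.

Setting Enzyme = -3, Dose = 10 by intervention discards those variables' equations.
Marker = 2Gene - 1  [with Gene=2]  = 3
Clearance = Enzyme + 2Gene + 2Marker  [with Enzyme=-3, Gene=2, Marker=3]  = 7

7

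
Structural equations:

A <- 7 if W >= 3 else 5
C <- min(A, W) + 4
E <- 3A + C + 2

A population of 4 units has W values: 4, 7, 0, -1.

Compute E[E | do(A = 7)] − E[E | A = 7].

The intervention sets A=7 in all 4 units regardless of W. Recomputing E per unit gives 31, 34, 27, 26; average 29.5.
Observing A=7 restricts to units where A's equation naturally yields 7: W ∈ {4, 7}. In that subpopulation E = 31, 34, mean 32.5.
Difference = 29.5 − 32.5 = -3.

-3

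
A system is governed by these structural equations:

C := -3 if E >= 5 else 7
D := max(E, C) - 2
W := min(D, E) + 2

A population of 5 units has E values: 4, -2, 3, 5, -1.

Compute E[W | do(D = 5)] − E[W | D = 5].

0.8

Under do(D=5), D's equation is replaced by D=5 for every unit. Per-unit W: 6, 0, 5, 7, 1. Mean = 3.8.
E[W|D=5] averages over only the 4 units with D=5 (E = 4, -2, 3, -1): W = 6, 0, 5, 1, mean 3.
Difference = 3.8 − 3 = 0.8.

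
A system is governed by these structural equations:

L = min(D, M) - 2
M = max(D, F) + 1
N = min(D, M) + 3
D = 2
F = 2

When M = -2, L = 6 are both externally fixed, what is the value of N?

1

The joint intervention fixes M = -2, L = 6, removing each variable's own equation.
N = min(D, M) + 3  [with D=2, M=-2]  = 1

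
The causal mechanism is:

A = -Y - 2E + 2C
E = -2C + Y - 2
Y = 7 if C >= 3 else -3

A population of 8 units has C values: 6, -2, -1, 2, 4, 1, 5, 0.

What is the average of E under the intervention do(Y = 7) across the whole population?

1.25

The intervention sets Y=7 in all 8 units regardless of C. Recomputing E per unit gives -7, 9, 7, 1, -3, 3, -5, 5; average 1.25.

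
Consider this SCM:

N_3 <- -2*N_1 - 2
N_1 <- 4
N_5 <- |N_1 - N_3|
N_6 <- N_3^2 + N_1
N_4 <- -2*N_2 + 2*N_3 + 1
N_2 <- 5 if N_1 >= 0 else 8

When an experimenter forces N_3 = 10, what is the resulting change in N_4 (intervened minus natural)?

40

The intervention breaks the incoming arrows to N_3: N_3 <- -2*N_1 - 2 no longer applies, and N_3 = 10.
N_2 = 5 if N_1 >= 0 else 8  [with N_1=4]  = 5
N_4 = -2*N_2 + 2*N_3 + 1  [with N_2=5, N_3=10]  = 11
Without intervention: N_2 = 5 if N_1 >= 0 else 8  [with N_1=4]  = 5; N_3 = -2*N_1 - 2  [with N_1=4]  = -10; N_4 = -2*N_2 + 2*N_3 + 1  [with N_2=5, N_3=-10]  = -29.
Change = 11 − (-29) = 40.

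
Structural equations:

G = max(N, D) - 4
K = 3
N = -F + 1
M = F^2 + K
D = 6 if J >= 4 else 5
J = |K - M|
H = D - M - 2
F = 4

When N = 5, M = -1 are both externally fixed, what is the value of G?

2

The joint intervention fixes N = 5, M = -1, removing each variable's own equation.
J = |K - M|  [with K=3, M=-1]  = 4
D = 6 if J >= 4 else 5  [with J=4]  = 6
G = max(N, D) - 4  [with N=5, D=6]  = 2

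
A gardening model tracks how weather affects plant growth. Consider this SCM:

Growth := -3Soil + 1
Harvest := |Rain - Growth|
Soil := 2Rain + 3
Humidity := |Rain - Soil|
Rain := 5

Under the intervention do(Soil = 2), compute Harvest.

do(Soil=2) replaces the equation Soil := 2Rain + 3 with the constant Soil = 2.
Growth = -3Soil + 1  [with Soil=2]  = -5
Harvest = |Rain - Growth|  [with Rain=5, Growth=-5]  = 10

10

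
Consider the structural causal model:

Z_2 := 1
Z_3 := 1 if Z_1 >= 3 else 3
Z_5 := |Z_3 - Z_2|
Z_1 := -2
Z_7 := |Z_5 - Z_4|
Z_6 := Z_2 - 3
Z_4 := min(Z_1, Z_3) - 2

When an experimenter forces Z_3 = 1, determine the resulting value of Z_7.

The intervention breaks the incoming arrows to Z_3: Z_3 := 1 if Z_1 >= 3 else 3 no longer applies, and Z_3 = 1.
Z_4 = min(Z_1, Z_3) - 2  [with Z_1=-2, Z_3=1]  = -4
Z_5 = |Z_3 - Z_2|  [with Z_3=1, Z_2=1]  = 0
Z_7 = |Z_5 - Z_4|  [with Z_5=0, Z_4=-4]  = 4

4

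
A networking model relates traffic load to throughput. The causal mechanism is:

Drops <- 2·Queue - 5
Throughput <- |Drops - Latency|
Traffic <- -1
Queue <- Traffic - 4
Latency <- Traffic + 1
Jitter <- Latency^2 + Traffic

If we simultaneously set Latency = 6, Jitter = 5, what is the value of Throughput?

Setting Latency = 6, Jitter = 5 by intervention discards those variables' equations.
Queue = Traffic - 4  [with Traffic=-1]  = -5
Drops = 2·Queue - 5  [with Queue=-5]  = -15
Throughput = |Drops - Latency|  [with Drops=-15, Latency=6]  = 21

21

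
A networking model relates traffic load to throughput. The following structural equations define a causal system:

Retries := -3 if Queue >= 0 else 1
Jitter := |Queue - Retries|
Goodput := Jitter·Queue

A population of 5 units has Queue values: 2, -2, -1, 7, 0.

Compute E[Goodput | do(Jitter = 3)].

Every unit gets Jitter=3 under the intervention. Goodput values become 6, -6, -3, 21, 0; E[Goodput|do(Jitter=3)] = 3.6.

3.6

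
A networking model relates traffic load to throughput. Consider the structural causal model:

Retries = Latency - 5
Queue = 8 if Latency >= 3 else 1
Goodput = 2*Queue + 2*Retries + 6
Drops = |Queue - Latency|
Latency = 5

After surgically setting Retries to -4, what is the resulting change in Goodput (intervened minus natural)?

-8

Intervening sets Retries = -4 and removes its equation (Retries = Latency - 5).
Queue = 8 if Latency >= 3 else 1  [with Latency=5]  = 8
Goodput = 2*Queue + 2*Retries + 6  [with Queue=8, Retries=-4]  = 14
Without intervention: Queue = 8 if Latency >= 3 else 1  [with Latency=5]  = 8; Retries = Latency - 5  [with Latency=5]  = 0; Goodput = 2*Queue + 2*Retries + 6  [with Queue=8, Retries=0]  = 22.
Change = 14 − 22 = -8.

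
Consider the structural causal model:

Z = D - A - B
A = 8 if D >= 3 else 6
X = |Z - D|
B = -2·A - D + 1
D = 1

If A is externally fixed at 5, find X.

5

do(A=5) replaces the equation A = 8 if D >= 3 else 6 with the constant A = 5.
B = -2·A - D + 1  [with A=5, D=1]  = -10
Z = D - A - B  [with D=1, A=5, B=-10]  = 6
X = |Z - D|  [with Z=6, D=1]  = 5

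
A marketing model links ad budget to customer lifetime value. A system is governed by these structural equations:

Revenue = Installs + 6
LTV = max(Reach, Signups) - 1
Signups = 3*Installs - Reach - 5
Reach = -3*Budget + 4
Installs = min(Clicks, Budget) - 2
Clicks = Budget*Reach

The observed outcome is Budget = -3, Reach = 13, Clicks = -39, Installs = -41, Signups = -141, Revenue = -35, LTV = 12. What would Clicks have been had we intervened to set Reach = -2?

6

The intervention breaks the incoming arrows to Reach: Reach = -3*Budget + 4 no longer applies, and Reach = -2.
Clicks = Budget*Reach  [with Budget=-3, Reach=-2]  = 6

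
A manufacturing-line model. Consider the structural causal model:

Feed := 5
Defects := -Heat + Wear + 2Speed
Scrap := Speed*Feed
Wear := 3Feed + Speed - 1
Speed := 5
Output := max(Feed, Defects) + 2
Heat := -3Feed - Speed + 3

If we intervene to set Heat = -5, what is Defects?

do(Heat=-5) replaces the equation Heat := -3Feed - Speed + 3 with the constant Heat = -5.
Wear = 3Feed + Speed - 1  [with Feed=5, Speed=5]  = 19
Defects = -Heat + Wear + 2Speed  [with Heat=-5, Wear=19, Speed=5]  = 34

34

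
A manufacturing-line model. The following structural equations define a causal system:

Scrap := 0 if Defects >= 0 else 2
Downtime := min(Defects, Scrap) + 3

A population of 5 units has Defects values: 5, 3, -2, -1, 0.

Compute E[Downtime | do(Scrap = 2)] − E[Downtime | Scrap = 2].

1.7

do(Scrap=2) breaks Scrap's dependence on Defects. With Scrap=2 fixed, Downtime across the units is 5, 5, 1, 2, 3, mean 3.2.
Observing Scrap=2 restricts to units where Scrap's equation naturally yields 2: Defects ∈ {-2, -1}. In that subpopulation Downtime = 1, 2, mean 1.5.
Difference = 3.2 − 1.5 = 1.7.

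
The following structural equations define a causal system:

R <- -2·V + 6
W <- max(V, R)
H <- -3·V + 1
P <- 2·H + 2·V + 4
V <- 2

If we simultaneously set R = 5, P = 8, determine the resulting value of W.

5

Under do(R = 5, P = 8), each intervened variable's structural equation is replaced by its fixed value.
W = max(V, R)  [with V=2, R=5]  = 5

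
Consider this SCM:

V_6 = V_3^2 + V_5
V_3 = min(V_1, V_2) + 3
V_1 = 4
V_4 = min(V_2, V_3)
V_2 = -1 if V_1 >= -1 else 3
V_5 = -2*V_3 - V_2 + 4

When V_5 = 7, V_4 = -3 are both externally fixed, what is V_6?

11

Setting V_5 = 7, V_4 = -3 by intervention discards those variables' equations.
V_2 = -1 if V_1 >= -1 else 3  [with V_1=4]  = -1
V_3 = min(V_1, V_2) + 3  [with V_1=4, V_2=-1]  = 2
V_6 = V_3^2 + V_5  [with V_3=2, V_5=7]  = 11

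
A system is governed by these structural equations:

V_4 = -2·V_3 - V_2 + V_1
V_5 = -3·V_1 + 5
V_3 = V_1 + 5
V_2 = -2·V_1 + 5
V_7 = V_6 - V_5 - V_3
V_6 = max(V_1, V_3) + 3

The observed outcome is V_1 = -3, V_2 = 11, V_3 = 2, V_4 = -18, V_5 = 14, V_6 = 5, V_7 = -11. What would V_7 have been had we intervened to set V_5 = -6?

9

Under do(V_5=-6), the mechanism V_5 = -3·V_1 + 5 is discarded; V_5 is fixed at -6.
V_3 = V_1 + 5  [with V_1=-3]  = 2
V_6 = max(V_1, V_3) + 3  [with V_1=-3, V_3=2]  = 5
V_7 = V_6 - V_5 - V_3  [with V_6=5, V_5=-6, V_3=2]  = 9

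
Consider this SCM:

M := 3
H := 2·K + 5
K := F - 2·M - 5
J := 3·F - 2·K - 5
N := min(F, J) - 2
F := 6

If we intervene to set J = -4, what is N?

Under do(J=-4), the mechanism J := 3·F - 2·K - 5 is discarded; J is fixed at -4.
N = min(F, J) - 2  [with F=6, J=-4]  = -6

-6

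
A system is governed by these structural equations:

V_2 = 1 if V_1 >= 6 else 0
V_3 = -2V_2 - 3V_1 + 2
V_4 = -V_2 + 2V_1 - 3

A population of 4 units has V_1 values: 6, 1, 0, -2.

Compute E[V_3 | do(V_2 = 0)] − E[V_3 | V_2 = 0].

do(V_2=0) breaks V_2's dependence on V_1. With V_2=0 fixed, V_3 across the units is -16, -1, 2, 8, mean -1.75.
E[V_3|V_2=0] averages over only the 3 units with V_2=0 (V_1 = 1, 0, -2): V_3 = -1, 2, 8, mean 3.
Difference = -1.75 − 3 = -4.75.

-4.75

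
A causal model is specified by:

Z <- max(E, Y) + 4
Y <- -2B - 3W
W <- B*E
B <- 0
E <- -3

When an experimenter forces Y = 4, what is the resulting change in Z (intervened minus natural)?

Intervening sets Y = 4 and removes its equation (Y <- -2B - 3W).
Z = max(E, Y) + 4  [with E=-3, Y=4]  = 8
Without intervention: W = B*E  [with B=0, E=-3]  = 0; Y = -2B - 3W  [with B=0, W=0]  = 0; Z = max(E, Y) + 4  [with E=-3, Y=0]  = 4.
Change = 8 − 4 = 4.

4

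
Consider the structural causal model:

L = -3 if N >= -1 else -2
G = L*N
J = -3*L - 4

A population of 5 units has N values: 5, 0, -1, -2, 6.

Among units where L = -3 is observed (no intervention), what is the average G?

E[G|L=-3] averages over only the 4 units with L=-3 (N = 5, 0, -1, 6): G = -15, 0, 3, -18, mean -7.5.

-7.5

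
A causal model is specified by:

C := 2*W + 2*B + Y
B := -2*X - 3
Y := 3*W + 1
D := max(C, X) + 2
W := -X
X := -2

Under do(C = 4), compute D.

6

The intervention breaks the incoming arrows to C: C := 2*W + 2*B + Y no longer applies, and C = 4.
D = max(C, X) + 2  [with C=4, X=-2]  = 6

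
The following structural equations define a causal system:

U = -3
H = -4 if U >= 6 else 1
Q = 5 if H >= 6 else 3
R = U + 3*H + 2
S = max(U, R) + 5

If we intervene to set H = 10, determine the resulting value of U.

Under do(H=10), the mechanism H = -4 if U >= 6 else 1 is discarded; H is fixed at 10.
U is not downstream of the intervention, so its value is determined by the original equations.

-3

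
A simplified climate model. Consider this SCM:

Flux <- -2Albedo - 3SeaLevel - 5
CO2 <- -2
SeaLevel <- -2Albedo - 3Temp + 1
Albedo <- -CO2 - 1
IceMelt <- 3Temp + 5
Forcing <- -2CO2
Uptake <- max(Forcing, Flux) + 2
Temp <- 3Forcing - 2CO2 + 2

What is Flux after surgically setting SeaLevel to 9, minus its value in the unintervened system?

Intervening sets SeaLevel = 9 and removes its equation (SeaLevel <- -2Albedo - 3Temp + 1).
Albedo = -CO2 - 1  [with CO2=-2]  = 1
Flux = -2Albedo - 3SeaLevel - 5  [with Albedo=1, SeaLevel=9]  = -34
Without intervention: Forcing = -2CO2  [with CO2=-2]  = 4; Temp = 3Forcing - 2CO2 + 2  [with Forcing=4, CO2=-2]  = 18; Albedo = -CO2 - 1  [with CO2=-2]  = 1; SeaLevel = -2Albedo - 3Temp + 1  [with Albedo=1, Temp=18]  = -55; Flux = -2Albedo - 3SeaLevel - 5  [with Albedo=1, SeaLevel=-55]  = 158.
Change = -34 − 158 = -192.

-192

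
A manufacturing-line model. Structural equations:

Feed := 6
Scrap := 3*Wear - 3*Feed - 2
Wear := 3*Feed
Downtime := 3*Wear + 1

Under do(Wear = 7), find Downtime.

22

Under do(Wear=7), the mechanism Wear := 3*Feed is discarded; Wear is fixed at 7.
Downtime = 3*Wear + 1  [with Wear=7]  = 22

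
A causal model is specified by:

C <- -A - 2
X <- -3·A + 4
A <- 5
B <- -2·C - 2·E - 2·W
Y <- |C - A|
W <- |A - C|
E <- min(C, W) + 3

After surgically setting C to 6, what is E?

4

do(C=6) replaces the equation C <- -A - 2 with the constant C = 6.
W = |A - C|  [with A=5, C=6]  = 1
E = min(C, W) + 3  [with C=6, W=1]  = 4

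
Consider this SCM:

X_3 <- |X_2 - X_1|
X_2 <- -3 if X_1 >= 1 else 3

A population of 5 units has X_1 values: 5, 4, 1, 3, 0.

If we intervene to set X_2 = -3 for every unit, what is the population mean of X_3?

5.6

Every unit gets X_2=-3 under the intervention. X_3 values become 8, 7, 4, 6, 3; E[X_3|do(X_2=-3)] = 5.6.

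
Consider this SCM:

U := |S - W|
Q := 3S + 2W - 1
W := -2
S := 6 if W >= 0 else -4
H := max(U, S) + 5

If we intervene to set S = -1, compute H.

6

Under do(S=-1), the mechanism S := 6 if W >= 0 else -4 is discarded; S is fixed at -1.
U = |S - W|  [with S=-1, W=-2]  = 1
H = max(U, S) + 5  [with U=1, S=-1]  = 6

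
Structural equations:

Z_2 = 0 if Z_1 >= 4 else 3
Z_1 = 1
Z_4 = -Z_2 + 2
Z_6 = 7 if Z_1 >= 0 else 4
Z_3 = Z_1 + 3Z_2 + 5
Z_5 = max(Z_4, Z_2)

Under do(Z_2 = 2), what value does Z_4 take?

Under do(Z_2=2), the mechanism Z_2 = 0 if Z_1 >= 4 else 3 is discarded; Z_2 is fixed at 2.
Z_4 = -Z_2 + 2  [with Z_2=2]  = 0

0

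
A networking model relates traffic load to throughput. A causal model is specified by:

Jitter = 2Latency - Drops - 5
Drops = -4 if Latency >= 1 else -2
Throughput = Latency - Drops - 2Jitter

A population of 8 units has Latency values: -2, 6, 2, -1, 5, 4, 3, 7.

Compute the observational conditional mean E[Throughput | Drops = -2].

Observing Drops=-2 restricts to units where Drops's equation naturally yields -2: Latency ∈ {-2, -1}. In that subpopulation Throughput = 14, 11, mean 12.5.

12.5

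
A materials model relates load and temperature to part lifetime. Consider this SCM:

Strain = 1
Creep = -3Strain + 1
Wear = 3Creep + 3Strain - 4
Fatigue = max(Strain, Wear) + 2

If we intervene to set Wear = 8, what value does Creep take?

-2

Under do(Wear=8), the mechanism Wear = 3Creep + 3Strain - 4 is discarded; Wear is fixed at 8.
Since Creep is not a descendant of the intervened variable, it is unaffected.
Creep = -3Strain + 1  [with Strain=1]  = -2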